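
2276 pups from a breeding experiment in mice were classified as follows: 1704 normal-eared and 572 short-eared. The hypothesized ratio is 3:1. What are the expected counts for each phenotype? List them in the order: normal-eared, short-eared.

1707, 569

The 3:1 ratio has 4 parts, so with N = 2276 the expected counts are:
  normal-eared: 2276 × 3/4 = 1707
  short-eared: 2276 × 1/4 = 569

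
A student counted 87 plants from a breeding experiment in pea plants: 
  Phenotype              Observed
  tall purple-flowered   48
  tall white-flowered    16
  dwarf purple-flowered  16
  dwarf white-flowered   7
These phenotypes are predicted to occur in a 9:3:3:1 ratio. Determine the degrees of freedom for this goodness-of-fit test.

3

A goodness-of-fit test with 4 phenotype classes has df = 4 − 1 = 3.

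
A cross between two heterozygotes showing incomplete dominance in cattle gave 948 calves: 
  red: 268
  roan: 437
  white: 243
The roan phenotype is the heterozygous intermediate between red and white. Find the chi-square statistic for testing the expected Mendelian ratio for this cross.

7.095

With incomplete dominance, a heterozygote × heterozygote cross gives a 1:2:1 phenotypic ratio.
Total ratio parts = 4. Expected numbers out of 948:
  red: 948 × 1/4 = 237
  roan: 948 × 2/4 = 474
  white: 948 × 1/4 = 237
χ² = Σ (O − E)² / E
  red: (268 − 237)² / 237 = 4.0549
  roan: (437 − 474)² / 474 = 2.8882
  white: (243 − 237)² / 237 = 0.1519
χ² = 4.0549 + 2.8882 + 0.1519 = 7.095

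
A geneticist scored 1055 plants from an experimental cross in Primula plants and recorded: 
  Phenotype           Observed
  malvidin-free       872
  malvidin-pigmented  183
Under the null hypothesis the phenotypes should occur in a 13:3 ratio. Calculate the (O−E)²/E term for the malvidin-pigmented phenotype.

The 13:3 ratio has 16 parts, so with N = 1055 the expected counts are:
  malvidin-free: 1055 × 13/16 = 857.1875
  malvidin-pigmented: 1055 × 3/16 = 197.8125
Contribution of malvidin-pigmented: (183 − 197.8125)² / 197.8125 = 1.1092

1.109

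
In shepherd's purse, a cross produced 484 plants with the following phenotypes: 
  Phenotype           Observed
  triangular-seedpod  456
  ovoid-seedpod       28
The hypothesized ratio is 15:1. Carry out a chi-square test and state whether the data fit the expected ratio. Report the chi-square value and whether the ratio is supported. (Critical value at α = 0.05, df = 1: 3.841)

0.179; consistent

Under the 15:1 hypothesis (Σ ratio = 16, N = 484):
  triangular-seedpod: 484 × 15/16 = 453.75
  ovoid-seedpod: 484 × 1/16 = 30.25
χ² = Σ (O − E)² / E
  triangular-seedpod: (456 − 453.75)² / 453.75 = 0.0112
  ovoid-seedpod: (28 − 30.25)² / 30.25 = 0.1674
χ² = 0.0112 + 0.1674 = 0.1786 ≈ 0.179
Degrees of freedom = 2 − 1 = 1; critical value at α = 0.05 is 3.841.
Since 0.179 < 3.841, we fail to reject the null hypothesis — the data are consistent with the 15:1 ratio.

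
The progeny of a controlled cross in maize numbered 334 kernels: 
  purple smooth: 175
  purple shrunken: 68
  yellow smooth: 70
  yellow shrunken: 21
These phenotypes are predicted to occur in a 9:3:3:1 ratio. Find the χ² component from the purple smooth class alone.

0.882

Total ratio parts = 16. Expected numbers out of 334:
  purple smooth: 334 × 9/16 = 187.875
  purple shrunken: 334 × 3/16 = 62.625
  yellow smooth: 334 × 3/16 = 62.625
  yellow shrunken: 334 × 1/16 = 20.875
Contribution of purple smooth: (175 − 187.875)² / 187.875 = 0.8823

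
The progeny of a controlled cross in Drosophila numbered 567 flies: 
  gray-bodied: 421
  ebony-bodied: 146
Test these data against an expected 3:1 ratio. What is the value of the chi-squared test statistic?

Total ratio parts = 4. Expected numbers out of 567:
  gray-bodied: 567 × 3/4 = 425.25
  ebony-bodied: 567 × 1/4 = 141.75
χ² = Σ (O − E)² / E
  gray-bodied: (421 − 425.25)² / 425.25 = 0.0425
  ebony-bodied: (146 − 141.75)² / 141.75 = 0.1274
χ² = 0.0425 + 0.1274 = 0.1699 ≈ 0.170

0.170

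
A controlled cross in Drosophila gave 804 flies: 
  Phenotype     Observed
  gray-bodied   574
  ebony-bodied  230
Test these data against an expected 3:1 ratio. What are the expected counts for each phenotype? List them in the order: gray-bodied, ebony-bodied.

603, 201

The 3:1 ratio has 4 parts, so with N = 804 the expected counts are:
  gray-bodied: 804 × 3/4 = 603
  ebony-bodied: 804 × 1/4 = 201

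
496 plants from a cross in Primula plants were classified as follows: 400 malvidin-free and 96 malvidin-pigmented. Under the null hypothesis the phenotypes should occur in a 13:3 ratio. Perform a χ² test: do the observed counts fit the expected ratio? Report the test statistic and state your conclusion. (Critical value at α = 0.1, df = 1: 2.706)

0.119; consistent

Total ratio parts = 16. Expected numbers out of 496:
  malvidin-free: 496 × 13/16 = 403
  malvidin-pigmented: 496 × 3/16 = 93
χ² = Σ (O − E)² / E
  malvidin-free: (400 − 403)² / 403 = 0.0223
  malvidin-pigmented: (96 − 93)² / 93 = 0.0968
χ² = 0.0223 + 0.0968 = 0.1191 ≈ 0.119
Degrees of freedom = 2 − 1 = 1; critical value at α = 0.1 is 2.706.
Since 0.119 < 2.706, we fail to reject the null hypothesis — the data are consistent with the 13:3 ratio.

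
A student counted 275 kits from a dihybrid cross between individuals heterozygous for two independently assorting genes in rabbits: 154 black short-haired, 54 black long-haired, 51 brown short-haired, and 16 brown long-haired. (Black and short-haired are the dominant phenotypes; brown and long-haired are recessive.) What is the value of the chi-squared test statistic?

0.206

A dihybrid F₂ with independent assortment and complete dominance at both loci gives a 9:3:3:1 phenotypic ratio.
Total ratio parts = 16. Expected numbers out of 275:
  black short-haired: 275 × 9/16 = 154.6875
  black long-haired: 275 × 3/16 = 51.5625
  brown short-haired: 275 × 3/16 = 51.5625
  brown long-haired: 275 × 1/16 = 17.1875
χ² = Σ (O − E)² / E
  black short-haired: (154 − 154.6875)² / 154.6875 = 0.0031
  black long-haired: (54 − 51.5625)² / 51.5625 = 0.1152
  brown short-haired: (51 − 51.5625)² / 51.5625 = 0.0061
  brown long-haired: (16 − 17.1875)² / 17.1875 = 0.0820
χ² = 0.0031 + 0.1152 + 0.0061 + 0.0820 = 0.2064 ≈ 0.206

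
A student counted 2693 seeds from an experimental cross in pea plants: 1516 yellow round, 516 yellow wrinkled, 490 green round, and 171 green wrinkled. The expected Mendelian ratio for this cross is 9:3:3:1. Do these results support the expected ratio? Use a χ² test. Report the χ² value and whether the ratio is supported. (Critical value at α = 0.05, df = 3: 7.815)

0.728; consistent

Expected counts for N = 2693 under a 9:3:3:1 ratio (total parts = 16):
  yellow round: 2693 × 9/16 = 1514.8125
  yellow wrinkled: 2693 × 3/16 = 504.9375
  green round: 2693 × 3/16 = 504.9375
  green wrinkled: 2693 × 1/16 = 168.3125
χ² = Σ (O − E)² / E
  yellow round: (1516 − 1514.8125)² / 1514.8125 = 0.0009
  yellow wrinkled: (516 − 504.9375)² / 504.9375 = 0.2424
  green round: (490 − 504.9375)² / 504.9375 = 0.4419
  green wrinkled: (171 − 168.3125)² / 168.3125 = 0.0429
χ² = 0.0009 + 0.2424 + 0.4419 + 0.0429 = 0.7281 ≈ 0.728
Degrees of freedom = 4 − 1 = 3; critical value at α = 0.05 is 7.815.
Since 0.728 < 7.815, we fail to reject the null hypothesis — the data are consistent with the 9:3:3:1 ratio.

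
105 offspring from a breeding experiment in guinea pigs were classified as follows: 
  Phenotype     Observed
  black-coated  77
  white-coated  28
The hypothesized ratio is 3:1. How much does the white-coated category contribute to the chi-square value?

0.117

Total ratio parts = 4. Expected numbers out of 105:
  black-coated: 105 × 3/4 = 78.75
  white-coated: 105 × 1/4 = 26.25
Contribution of white-coated: (28 − 26.25)² / 26.25 = 0.1167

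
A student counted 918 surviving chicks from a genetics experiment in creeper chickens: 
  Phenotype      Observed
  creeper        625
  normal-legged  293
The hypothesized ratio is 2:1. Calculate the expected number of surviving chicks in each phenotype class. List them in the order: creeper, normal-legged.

Under the 2:1 hypothesis (Σ ratio = 3, N = 918):
  creeper: 918 × 2/3 = 612
  normal-legged: 918 × 1/3 = 306

612, 306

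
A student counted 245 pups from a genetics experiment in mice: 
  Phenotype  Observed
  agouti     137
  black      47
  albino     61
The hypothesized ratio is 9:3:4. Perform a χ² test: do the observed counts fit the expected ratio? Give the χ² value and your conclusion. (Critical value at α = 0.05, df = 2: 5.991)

Under the 9:3:4 hypothesis (Σ ratio = 16, N = 245):
  agouti: 245 × 9/16 = 137.8125
  black: 245 × 3/16 = 45.9375
  albino: 245 × 4/16 = 61.25
χ² = Σ (O − E)² / E
  agouti: (137 − 137.8125)² / 137.8125 = 0.0048
  black: (47 − 45.9375)² / 45.9375 = 0.0246
  albino: (61 − 61.25)² / 61.25 = 0.0010
χ² = 0.0048 + 0.0246 + 0.0010 = 0.0304 ≈ 0.030
Degrees of freedom = 3 − 1 = 2; critical value at α = 0.05 is 5.991.
Since 0.030 < 5.991, we fail to reject the null hypothesis — the data are consistent with the 9:3:4 ratio.

0.030; consistent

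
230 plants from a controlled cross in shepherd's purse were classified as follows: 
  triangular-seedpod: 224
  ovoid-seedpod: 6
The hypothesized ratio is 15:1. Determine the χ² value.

The 15:1 ratio has 16 parts, so with N = 230 the expected counts are:
  triangular-seedpod: 230 × 15/16 = 215.625
  ovoid-seedpod: 230 × 1/16 = 14.375
χ² = Σ (O − E)² / E
  triangular-seedpod: (224 − 215.625)² / 215.625 = 0.3253
  ovoid-seedpod: (6 − 14.375)² / 14.375 = 4.8793
χ² = 0.3253 + 4.8793 = 5.2046 ≈ 5.205

5.205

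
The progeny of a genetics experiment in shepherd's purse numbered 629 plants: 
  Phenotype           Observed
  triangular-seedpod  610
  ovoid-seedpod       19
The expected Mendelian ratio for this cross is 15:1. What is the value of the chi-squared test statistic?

Expected counts for N = 629 under a 15:1 ratio (total parts = 16):
  triangular-seedpod: 629 × 15/16 = 589.6875
  ovoid-seedpod: 629 × 1/16 = 39.3125
χ² = Σ (O − E)² / E
  triangular-seedpod: (610 − 589.6875)² / 589.6875 = 0.6997
  ovoid-seedpod: (19 − 39.3125)² / 39.3125 = 10.4953
χ² = 0.6997 + 10.4953 = 11.195

11.195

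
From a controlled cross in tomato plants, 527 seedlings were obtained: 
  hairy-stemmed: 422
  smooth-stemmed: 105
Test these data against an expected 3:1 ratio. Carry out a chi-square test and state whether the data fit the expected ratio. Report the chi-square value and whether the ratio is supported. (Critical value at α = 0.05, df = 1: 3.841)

Total ratio parts = 4. Expected numbers out of 527:
  hairy-stemmed: 527 × 3/4 = 395.25
  smooth-stemmed: 527 × 1/4 = 131.75
χ² = Σ (O − E)² / E
  hairy-stemmed: (422 − 395.25)² / 395.25 = 1.8104
  smooth-stemmed: (105 − 131.75)² / 131.75 = 5.4312
χ² = 1.8104 + 5.4312 = 7.2416 ≈ 7.242
Degrees of freedom = 2 − 1 = 1; critical value at α = 0.05 is 3.841.
Since 7.242 > 3.841, we reject the null hypothesis — the data do not fit the 3:1 ratio.

7.242; not consistent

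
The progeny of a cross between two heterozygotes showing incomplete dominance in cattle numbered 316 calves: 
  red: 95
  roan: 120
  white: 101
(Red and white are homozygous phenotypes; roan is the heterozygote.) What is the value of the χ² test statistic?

18.506

With incomplete dominance, a heterozygote × heterozygote cross gives a 1:2:1 phenotypic ratio.
Under the 1:2:1 hypothesis (Σ ratio = 4, N = 316):
  red: 316 × 1/4 = 79
  roan: 316 × 2/4 = 158
  white: 316 × 1/4 = 79
χ² = Σ (O − E)² / E
  red: (95 − 79)² / 79 = 3.2405
  roan: (120 − 158)² / 158 = 9.1392
  white: (101 − 79)² / 79 = 6.1266
χ² = 3.2405 + 9.1392 + 6.1266 = 18.5063 ≈ 18.506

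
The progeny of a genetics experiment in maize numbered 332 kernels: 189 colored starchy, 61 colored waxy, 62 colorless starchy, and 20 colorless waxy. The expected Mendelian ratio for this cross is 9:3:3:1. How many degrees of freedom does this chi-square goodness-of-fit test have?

A goodness-of-fit test with 4 phenotype classes has df = 4 − 1 = 3.

3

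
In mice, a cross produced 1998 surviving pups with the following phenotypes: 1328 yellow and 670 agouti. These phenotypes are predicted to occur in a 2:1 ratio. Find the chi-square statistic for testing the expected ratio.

Expected counts for N = 1998 under a 2:1 ratio (total parts = 3):
  yellow: 1998 × 2/3 = 1332
  agouti: 1998 × 1/3 = 666
χ² = Σ (O − E)² / E
  yellow: (1328 − 1332)² / 1332 = 0.0120
  agouti: (670 − 666)² / 666 = 0.0240
χ² = 0.0120 + 0.0240 = 0.036

0.036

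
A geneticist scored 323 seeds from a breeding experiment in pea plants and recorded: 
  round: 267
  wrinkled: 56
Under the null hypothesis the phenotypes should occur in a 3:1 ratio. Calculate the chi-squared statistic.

10.115

Expected counts for N = 323 under a 3:1 ratio (total parts = 4):
  round: 323 × 3/4 = 242.25
  wrinkled: 323 × 1/4 = 80.75
χ² = Σ (O − E)² / E
  round: (267 − 242.25)² / 242.25 = 2.5286
  wrinkled: (56 − 80.75)² / 80.75 = 7.5859
χ² = 2.5286 + 7.5859 = 10.1145 ≈ 10.115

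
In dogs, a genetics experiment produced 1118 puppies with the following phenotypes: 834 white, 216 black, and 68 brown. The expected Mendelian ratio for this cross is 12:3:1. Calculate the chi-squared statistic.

0.268

Total ratio parts = 16. Expected numbers out of 1118:
  white: 1118 × 12/16 = 838.5
  black: 1118 × 3/16 = 209.625
  brown: 1118 × 1/16 = 69.875
χ² = Σ (O − E)² / E
  white: (834 − 838.5)² / 838.5 = 0.0242
  black: (216 − 209.625)² / 209.625 = 0.1939
  brown: (68 − 69.875)² / 69.875 = 0.0503
χ² = 0.0242 + 0.1939 + 0.0503 = 0.2684 ≈ 0.268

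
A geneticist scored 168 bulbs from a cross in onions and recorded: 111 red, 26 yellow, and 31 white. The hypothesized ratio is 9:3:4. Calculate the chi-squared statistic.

Total ratio parts = 16. Expected numbers out of 168:
  red: 168 × 9/16 = 94.5
  yellow: 168 × 3/16 = 31.5
  white: 168 × 4/16 = 42
χ² = Σ (O − E)² / E
  red: (111 − 94.5)² / 94.5 = 2.8810
  yellow: (26 − 31.5)² / 31.5 = 0.9603
  white: (31 − 42)² / 42 = 2.8810
χ² = 2.8810 + 0.9603 + 2.8810 = 6.7223 ≈ 6.722

6.722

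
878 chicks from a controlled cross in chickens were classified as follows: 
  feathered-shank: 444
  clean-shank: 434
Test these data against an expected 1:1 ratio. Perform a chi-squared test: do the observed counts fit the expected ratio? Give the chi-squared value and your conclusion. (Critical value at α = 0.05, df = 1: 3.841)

Expected counts for N = 878 under a 1:1 ratio (total parts = 2):
  feathered-shank: 878 × 1/2 = 439
  clean-shank: 878 × 1/2 = 439
χ² = Σ (O − E)² / E
  feathered-shank: (444 − 439)² / 439 = 0.0569
  clean-shank: (434 − 439)² / 439 = 0.0569
χ² = 0.0569 + 0.0569 = 0.1138 ≈ 0.114
Degrees of freedom = 2 − 1 = 1; critical value at α = 0.05 is 3.841.
Since 0.114 < 3.841, we fail to reject the null hypothesis — the data are consistent with the 1:1 ratio.

0.114; consistent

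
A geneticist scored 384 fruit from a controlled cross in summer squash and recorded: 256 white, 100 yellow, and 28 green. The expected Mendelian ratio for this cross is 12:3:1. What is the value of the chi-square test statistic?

Under the 12:3:1 hypothesis (Σ ratio = 16, N = 384):
  white: 384 × 12/16 = 288
  yellow: 384 × 3/16 = 72
  green: 384 × 1/16 = 24
χ² = Σ (O − E)² / E
  white: (256 − 288)² / 288 = 3.5556
  yellow: (100 − 72)² / 72 = 10.8889
  green: (28 − 24)² / 24 = 0.6667
χ² = 3.5556 + 10.8889 + 0.6667 = 15.1112 ≈ 15.111

15.111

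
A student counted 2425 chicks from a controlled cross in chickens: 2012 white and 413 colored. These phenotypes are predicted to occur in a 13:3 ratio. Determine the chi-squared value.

Under the 13:3 hypothesis (Σ ratio = 16, N = 2425):
  white: 2425 × 13/16 = 1970.3125
  colored: 2425 × 3/16 = 454.6875
χ² = Σ (O − E)² / E
  white: (2012 − 1970.3125)² / 1970.3125 = 0.8820
  colored: (413 − 454.6875)² / 454.6875 = 3.8221
χ² = 0.8820 + 3.8221 = 4.7041 ≈ 4.704

4.704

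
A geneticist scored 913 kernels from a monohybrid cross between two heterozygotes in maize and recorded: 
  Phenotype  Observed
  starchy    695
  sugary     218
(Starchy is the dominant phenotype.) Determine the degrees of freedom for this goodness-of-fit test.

1

For a monohybrid cross between heterozygotes with complete dominance, the expected phenotypic ratio is 3:1.
A goodness-of-fit test with 2 phenotype classes has df = 2 − 1 = 1.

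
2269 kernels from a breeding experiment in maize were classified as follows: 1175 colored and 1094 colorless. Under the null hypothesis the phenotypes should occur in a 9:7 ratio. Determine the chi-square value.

18.382

The 9:7 ratio has 16 parts, so with N = 2269 the expected counts are:
  colored: 2269 × 9/16 = 1276.3125
  colorless: 2269 × 7/16 = 992.6875
χ² = Σ (O − E)² / E
  colored: (1175 − 1276.3125)² / 1276.3125 = 8.0421
  colorless: (1094 − 992.6875)² / 992.6875 = 10.3398
χ² = 8.0421 + 10.3398 = 18.3819 ≈ 18.382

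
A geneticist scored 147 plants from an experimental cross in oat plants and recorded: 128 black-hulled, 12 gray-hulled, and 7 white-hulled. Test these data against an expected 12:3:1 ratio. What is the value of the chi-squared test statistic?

12.166

Total ratio parts = 16. Expected numbers out of 147:
  black-hulled: 147 × 12/16 = 110.25
  gray-hulled: 147 × 3/16 = 27.5625
  white-hulled: 147 × 1/16 = 9.1875
χ² = Σ (O − E)² / E
  black-hulled: (128 − 110.25)² / 110.25 = 2.8577
  gray-hulled: (12 − 27.5625)² / 27.5625 = 8.7870
  white-hulled: (7 − 9.1875)² / 9.1875 = 0.5208
χ² = 2.8577 + 8.7870 + 0.5208 = 12.1655 ≈ 12.166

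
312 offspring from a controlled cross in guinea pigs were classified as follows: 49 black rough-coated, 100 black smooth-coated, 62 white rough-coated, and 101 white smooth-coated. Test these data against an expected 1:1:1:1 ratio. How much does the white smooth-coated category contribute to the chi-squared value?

6.782

Total ratio parts = 4. Expected numbers out of 312:
  black rough-coated: 312 × 1/4 = 78
  black smooth-coated: 312 × 1/4 = 78
  white rough-coated: 312 × 1/4 = 78
  white smooth-coated: 312 × 1/4 = 78
Contribution of white smooth-coated: (101 − 78)² / 78 = 6.7821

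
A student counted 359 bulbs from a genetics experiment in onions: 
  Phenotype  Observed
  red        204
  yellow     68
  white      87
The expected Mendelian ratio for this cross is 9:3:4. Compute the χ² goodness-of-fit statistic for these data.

Under the 9:3:4 hypothesis (Σ ratio = 16, N = 359):
  red: 359 × 9/16 = 201.9375
  yellow: 359 × 3/16 = 67.3125
  white: 359 × 4/16 = 89.75
χ² = Σ (O − E)² / E
  red: (204 − 201.9375)² / 201.9375 = 0.0211
  yellow: (68 − 67.3125)² / 67.3125 = 0.0070
  white: (87 − 89.75)² / 89.75 = 0.0843
χ² = 0.0211 + 0.0070 + 0.0843 = 0.1124 ≈ 0.112

0.112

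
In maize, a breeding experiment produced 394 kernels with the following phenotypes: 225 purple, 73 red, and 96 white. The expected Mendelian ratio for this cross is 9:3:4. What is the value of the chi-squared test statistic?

Total ratio parts = 16. Expected numbers out of 394:
  purple: 394 × 9/16 = 221.625
  red: 394 × 3/16 = 73.875
  white: 394 × 4/16 = 98.5
χ² = Σ (O − E)² / E
  purple: (225 − 221.625)² / 221.625 = 0.0514
  red: (73 − 73.875)² / 73.875 = 0.0104
  white: (96 − 98.5)² / 98.5 = 0.0635
χ² = 0.0514 + 0.0104 + 0.0635 = 0.1253 ≈ 0.125

0.125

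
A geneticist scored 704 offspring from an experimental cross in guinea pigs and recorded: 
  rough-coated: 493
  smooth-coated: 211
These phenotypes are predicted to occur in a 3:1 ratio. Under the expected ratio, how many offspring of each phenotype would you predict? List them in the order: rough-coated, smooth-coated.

528, 176

The 3:1 ratio has 4 parts, so with N = 704 the expected counts are:
  rough-coated: 704 × 3/4 = 528
  smooth-coated: 704 × 1/4 = 176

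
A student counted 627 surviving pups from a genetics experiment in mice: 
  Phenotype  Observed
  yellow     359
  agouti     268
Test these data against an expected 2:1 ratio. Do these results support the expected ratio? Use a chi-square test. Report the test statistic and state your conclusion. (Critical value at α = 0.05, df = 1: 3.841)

24.983; not consistent

Expected counts for N = 627 under a 2:1 ratio (total parts = 3):
  yellow: 627 × 2/3 = 418
  agouti: 627 × 1/3 = 209
χ² = Σ (O − E)² / E
  yellow: (359 − 418)² / 418 = 8.3278
  agouti: (268 − 209)² / 209 = 16.6555
χ² = 8.3278 + 16.6555 = 24.9833 ≈ 24.983
Degrees of freedom = 2 − 1 = 1; critical value at α = 0.05 is 3.841.
Since 24.983 > 3.841, we reject the null hypothesis — the data do not fit the 2:1 ratio.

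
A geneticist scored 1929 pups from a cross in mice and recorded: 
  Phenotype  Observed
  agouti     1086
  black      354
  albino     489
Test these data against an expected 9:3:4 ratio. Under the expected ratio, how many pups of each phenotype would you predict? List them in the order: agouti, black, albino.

The 9:3:4 ratio has 16 parts, so with N = 1929 the expected counts are:
  agouti: 1929 × 9/16 = 1085.0625
  black: 1929 × 3/16 = 361.6875
  albino: 1929 × 4/16 = 482.25

1085.0625, 361.6875, 482.25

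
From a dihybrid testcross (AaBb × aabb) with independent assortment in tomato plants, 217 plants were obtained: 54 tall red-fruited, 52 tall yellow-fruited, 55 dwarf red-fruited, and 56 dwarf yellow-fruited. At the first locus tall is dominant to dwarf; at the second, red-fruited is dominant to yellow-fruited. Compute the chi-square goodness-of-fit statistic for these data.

A dihybrid testcross with independent assortment gives a 1:1:1:1 ratio.
The 1:1:1:1 ratio has 4 parts, so with N = 217 the expected counts are:
  tall red-fruited: 217 × 1/4 = 54.25
  tall yellow-fruited: 217 × 1/4 = 54.25
  dwarf red-fruited: 217 × 1/4 = 54.25
  dwarf yellow-fruited: 217 × 1/4 = 54.25
χ² = Σ (O − E)² / E
  tall red-fruited: (54 − 54.25)² / 54.25 = 0.0012
  tall yellow-fruited: (52 − 54.25)² / 54.25 = 0.0933
  dwarf red-fruited: (55 − 54.25)² / 54.25 = 0.0104
  dwarf yellow-fruited: (56 − 54.25)² / 54.25 = 0.0565
χ² = 0.0012 + 0.0933 + 0.0104 + 0.0565 = 0.1614 ≈ 0.161

0.161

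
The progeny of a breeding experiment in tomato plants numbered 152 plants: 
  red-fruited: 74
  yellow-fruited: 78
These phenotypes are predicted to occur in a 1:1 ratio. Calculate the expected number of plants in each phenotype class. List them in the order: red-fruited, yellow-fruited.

Under the 1:1 hypothesis (Σ ratio = 2, N = 152):
  red-fruited: 152 × 1/2 = 76
  yellow-fruited: 152 × 1/2 = 76

76, 76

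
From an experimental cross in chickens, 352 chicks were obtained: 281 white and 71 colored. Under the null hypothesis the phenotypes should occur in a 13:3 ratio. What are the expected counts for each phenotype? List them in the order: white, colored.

286, 66

Total ratio parts = 16. Expected numbers out of 352:
  white: 352 × 13/16 = 286
  colored: 352 × 3/16 = 66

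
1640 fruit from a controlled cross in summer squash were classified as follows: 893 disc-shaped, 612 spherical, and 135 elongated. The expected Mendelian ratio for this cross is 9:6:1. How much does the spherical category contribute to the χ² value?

0.015

Expected counts for N = 1640 under a 9:6:1 ratio (total parts = 16):
  disc-shaped: 1640 × 9/16 = 922.5
  spherical: 1640 × 6/16 = 615
  elongated: 1640 × 1/16 = 102.5
Contribution of spherical: (612 − 615)² / 615 = 0.0146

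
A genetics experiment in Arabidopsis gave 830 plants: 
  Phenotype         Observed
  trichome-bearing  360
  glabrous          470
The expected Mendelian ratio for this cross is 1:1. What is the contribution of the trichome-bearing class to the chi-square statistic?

Expected counts for N = 830 under a 1:1 ratio (total parts = 2):
  trichome-bearing: 830 × 1/2 = 415
  glabrous: 830 × 1/2 = 415
Contribution of trichome-bearing: (360 − 415)² / 415 = 7.2892

7.289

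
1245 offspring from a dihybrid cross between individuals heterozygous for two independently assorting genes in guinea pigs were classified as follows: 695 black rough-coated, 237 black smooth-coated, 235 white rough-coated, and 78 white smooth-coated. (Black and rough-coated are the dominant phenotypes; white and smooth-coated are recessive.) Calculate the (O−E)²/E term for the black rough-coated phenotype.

0.040

A dihybrid F₂ with independent assortment and complete dominance at both loci gives a 9:3:3:1 phenotypic ratio.
Expected counts for N = 1245 under a 9:3:3:1 ratio (total parts = 16):
  black rough-coated: 1245 × 9/16 = 700.3125
  black smooth-coated: 1245 × 3/16 = 233.4375
  white rough-coated: 1245 × 3/16 = 233.4375
  white smooth-coated: 1245 × 1/16 = 77.8125
Contribution of black rough-coated: (695 − 700.3125)² / 700.3125 = 0.0403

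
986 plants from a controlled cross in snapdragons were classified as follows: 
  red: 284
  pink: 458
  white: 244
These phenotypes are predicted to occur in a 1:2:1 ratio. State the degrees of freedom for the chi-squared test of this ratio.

A goodness-of-fit test with 3 phenotype classes has df = 3 − 1 = 2.

2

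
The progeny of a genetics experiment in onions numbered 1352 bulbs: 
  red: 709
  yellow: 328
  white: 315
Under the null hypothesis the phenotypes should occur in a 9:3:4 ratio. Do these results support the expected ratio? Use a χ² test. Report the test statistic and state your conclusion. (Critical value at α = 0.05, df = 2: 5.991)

26.947; not consistent

The 9:3:4 ratio has 16 parts, so with N = 1352 the expected counts are:
  red: 1352 × 9/16 = 760.5
  yellow: 1352 × 3/16 = 253.5
  white: 1352 × 4/16 = 338
χ² = Σ (O − E)² / E
  red: (709 − 760.5)² / 760.5 = 3.4875
  yellow: (328 − 253.5)² / 253.5 = 21.8945
  white: (315 − 338)² / 338 = 1.5651
χ² = 3.4875 + 21.8945 + 1.5651 = 26.9471 ≈ 26.947
Degrees of freedom = 3 − 1 = 2; critical value at α = 0.05 is 5.991.
Since 26.947 > 5.991, we reject the null hypothesis — the data do not fit the 9:3:4 ratio.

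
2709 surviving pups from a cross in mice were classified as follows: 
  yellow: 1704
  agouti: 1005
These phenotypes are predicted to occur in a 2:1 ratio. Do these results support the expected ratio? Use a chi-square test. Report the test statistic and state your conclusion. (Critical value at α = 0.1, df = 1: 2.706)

17.282; not consistent

Expected counts for N = 2709 under a 2:1 ratio (total parts = 3):
  yellow: 2709 × 2/3 = 1806
  agouti: 2709 × 1/3 = 903
χ² = Σ (O − E)² / E
  yellow: (1704 − 1806)² / 1806 = 5.7608
  agouti: (1005 − 903)² / 903 = 11.5216
χ² = 5.7608 + 11.5216 = 17.2824 ≈ 17.282
Degrees of freedom = 2 − 1 = 1; critical value at α = 0.1 is 2.706.
Since 17.282 > 2.706, we reject the null hypothesis — the data do not fit the 2:1 ratio.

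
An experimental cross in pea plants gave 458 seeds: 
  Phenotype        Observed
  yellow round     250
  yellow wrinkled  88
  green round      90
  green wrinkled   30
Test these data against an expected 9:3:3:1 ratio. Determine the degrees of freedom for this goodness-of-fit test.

3

A goodness-of-fit test with 4 phenotype classes has df = 4 − 1 = 3.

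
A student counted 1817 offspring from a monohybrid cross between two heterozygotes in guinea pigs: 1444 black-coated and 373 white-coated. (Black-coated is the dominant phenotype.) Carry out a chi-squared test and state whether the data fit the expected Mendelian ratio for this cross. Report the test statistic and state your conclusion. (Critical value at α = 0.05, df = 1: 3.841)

For a monohybrid cross between heterozygotes with complete dominance, the expected phenotypic ratio is 3:1.
Under the 3:1 hypothesis (Σ ratio = 4, N = 1817):
  black-coated: 1817 × 3/4 = 1362.75
  white-coated: 1817 × 1/4 = 454.25
χ² = Σ (O − E)² / E
  black-coated: (1444 − 1362.75)² / 1362.75 = 4.8443
  white-coated: (373 − 454.25)² / 454.25 = 14.5329
χ² = 4.8443 + 14.5329 = 19.3772 ≈ 19.377
Degrees of freedom = 2 − 1 = 1; critical value at α = 0.05 is 3.841.
Since 19.377 > 3.841, we reject the null hypothesis — the data do not fit the 3:1 ratio.

19.377; not consistent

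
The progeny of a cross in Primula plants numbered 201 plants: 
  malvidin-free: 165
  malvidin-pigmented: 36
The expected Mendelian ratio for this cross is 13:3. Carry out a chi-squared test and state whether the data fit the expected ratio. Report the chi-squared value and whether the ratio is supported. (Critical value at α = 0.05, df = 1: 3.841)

0.093; consistent

Total ratio parts = 16. Expected numbers out of 201:
  malvidin-free: 201 × 13/16 = 163.3125
  malvidin-pigmented: 201 × 3/16 = 37.6875
χ² = Σ (O − E)² / E
  malvidin-free: (165 − 163.3125)² / 163.3125 = 0.0174
  malvidin-pigmented: (36 − 37.6875)² / 37.6875 = 0.0756
χ² = 0.0174 + 0.0756 = 0.093
Degrees of freedom = 2 − 1 = 1; critical value at α = 0.05 is 3.841.
Since 0.093 < 3.841, we fail to reject the null hypothesis — the data are consistent with the 13:3 ratio.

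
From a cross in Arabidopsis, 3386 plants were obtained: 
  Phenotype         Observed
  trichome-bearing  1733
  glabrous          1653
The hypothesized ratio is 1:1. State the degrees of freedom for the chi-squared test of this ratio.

1

A goodness-of-fit test with 2 phenotype classes has df = 2 − 1 = 1.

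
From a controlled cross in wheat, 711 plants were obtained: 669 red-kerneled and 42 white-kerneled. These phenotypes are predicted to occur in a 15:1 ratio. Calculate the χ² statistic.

The 15:1 ratio has 16 parts, so with N = 711 the expected counts are:
  red-kerneled: 711 × 15/16 = 666.5625
  white-kerneled: 711 × 1/16 = 44.4375
χ² = Σ (O − E)² / E
  red-kerneled: (669 − 666.5625)² / 666.5625 = 0.0089
  white-kerneled: (42 − 44.4375)² / 44.4375 = 0.1337
χ² = 0.0089 + 0.1337 = 0.1426 ≈ 0.143

0.143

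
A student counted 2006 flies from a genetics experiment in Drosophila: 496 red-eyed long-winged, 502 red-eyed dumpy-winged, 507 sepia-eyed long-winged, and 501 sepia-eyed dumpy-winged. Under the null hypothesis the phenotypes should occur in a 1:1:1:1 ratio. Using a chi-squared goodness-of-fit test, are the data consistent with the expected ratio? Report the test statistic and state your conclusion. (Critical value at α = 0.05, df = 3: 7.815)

Under the 1:1:1:1 hypothesis (Σ ratio = 4, N = 2006):
  red-eyed long-winged: 2006 × 1/4 = 501.5
  red-eyed dumpy-winged: 2006 × 1/4 = 501.5
  sepia-eyed long-winged: 2006 × 1/4 = 501.5
  sepia-eyed dumpy-winged: 2006 × 1/4 = 501.5
χ² = Σ (O − E)² / E
  red-eyed long-winged: (496 − 501.5)² / 501.5 = 0.0603
  red-eyed dumpy-winged: (502 − 501.5)² / 501.5 = 0.0005
  sepia-eyed long-winged: (507 − 501.5)² / 501.5 = 0.0603
  sepia-eyed dumpy-winged: (501 − 501.5)² / 501.5 = 0.0005
χ² = 0.0603 + 0.0005 + 0.0603 + 0.0005 = 0.1216 ≈ 0.122
Degrees of freedom = 4 − 1 = 3; critical value at α = 0.05 is 7.815.
Since 0.122 < 7.815, we fail to reject the null hypothesis — the data are consistent with the 1:1:1:1 ratio.

0.122; consistent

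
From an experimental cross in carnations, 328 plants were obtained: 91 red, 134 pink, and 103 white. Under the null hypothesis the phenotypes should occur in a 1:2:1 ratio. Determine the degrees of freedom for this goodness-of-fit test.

A goodness-of-fit test with 3 phenotype classes has df = 3 − 1 = 2.

2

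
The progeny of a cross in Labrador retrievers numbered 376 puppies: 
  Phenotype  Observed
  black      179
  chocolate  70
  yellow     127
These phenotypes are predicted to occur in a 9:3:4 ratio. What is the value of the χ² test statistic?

Total ratio parts = 16. Expected numbers out of 376:
  black: 376 × 9/16 = 211.5
  chocolate: 376 × 3/16 = 70.5
  yellow: 376 × 4/16 = 94
χ² = Σ (O − E)² / E
  black: (179 − 211.5)² / 211.5 = 4.9941
  chocolate: (70 − 70.5)² / 70.5 = 0.0035
  yellow: (127 − 94)² / 94 = 11.5851
χ² = 4.9941 + 0.0035 + 11.5851 = 16.5827 ≈ 16.583

16.583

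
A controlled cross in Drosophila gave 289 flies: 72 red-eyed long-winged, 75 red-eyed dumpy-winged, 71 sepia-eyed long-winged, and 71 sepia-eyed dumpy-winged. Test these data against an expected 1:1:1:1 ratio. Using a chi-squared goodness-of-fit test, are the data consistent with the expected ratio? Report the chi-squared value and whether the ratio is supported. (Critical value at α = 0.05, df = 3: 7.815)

0.149; consistent

Expected counts for N = 289 under a 1:1:1:1 ratio (total parts = 4):
  red-eyed long-winged: 289 × 1/4 = 72.25
  red-eyed dumpy-winged: 289 × 1/4 = 72.25
  sepia-eyed long-winged: 289 × 1/4 = 72.25
  sepia-eyed dumpy-winged: 289 × 1/4 = 72.25
χ² = Σ (O − E)² / E
  red-eyed long-winged: (72 − 72.25)² / 72.25 = 0.0009
  red-eyed dumpy-winged: (75 − 72.25)² / 72.25 = 0.1047
  sepia-eyed long-winged: (71 − 72.25)² / 72.25 = 0.0216
  sepia-eyed dumpy-winged: (71 − 72.25)² / 72.25 = 0.0216
χ² = 0.0009 + 0.1047 + 0.0216 + 0.0216 = 0.1488 ≈ 0.149
Degrees of freedom = 4 − 1 = 3; critical value at α = 0.05 is 7.815.
Since 0.149 < 7.815, we fail to reject the null hypothesis — the data are consistent with the 1:1:1:1 ratio.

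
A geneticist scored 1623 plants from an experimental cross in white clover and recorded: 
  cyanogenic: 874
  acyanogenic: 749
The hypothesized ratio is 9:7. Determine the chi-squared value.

The 9:7 ratio has 16 parts, so with N = 1623 the expected counts are:
  cyanogenic: 1623 × 9/16 = 912.9375
  acyanogenic: 1623 × 7/16 = 710.0625
χ² = Σ (O − E)² / E
  cyanogenic: (874 − 912.9375)² / 912.9375 = 1.6607
  acyanogenic: (749 − 710.0625)² / 710.0625 = 2.1352
χ² = 1.6607 + 2.1352 = 3.7959 ≈ 3.796

3.796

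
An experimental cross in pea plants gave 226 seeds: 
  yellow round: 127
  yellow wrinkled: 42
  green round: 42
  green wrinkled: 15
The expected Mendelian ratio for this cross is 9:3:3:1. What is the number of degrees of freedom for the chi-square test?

A goodness-of-fit test with 4 phenotype classes has df = 4 − 1 = 3.

3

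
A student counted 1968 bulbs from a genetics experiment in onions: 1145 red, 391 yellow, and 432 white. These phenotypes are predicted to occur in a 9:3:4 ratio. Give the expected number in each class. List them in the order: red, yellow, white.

1107, 369, 492

Total ratio parts = 16. Expected numbers out of 1968:
  red: 1968 × 9/16 = 1107
  yellow: 1968 × 3/16 = 369
  white: 1968 × 4/16 = 492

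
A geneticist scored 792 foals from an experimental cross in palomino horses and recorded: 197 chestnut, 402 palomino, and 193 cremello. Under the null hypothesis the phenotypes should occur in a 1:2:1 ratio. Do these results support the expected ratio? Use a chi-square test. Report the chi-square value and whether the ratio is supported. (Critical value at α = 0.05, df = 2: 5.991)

0.222; consistent

Under the 1:2:1 hypothesis (Σ ratio = 4, N = 792):
  chestnut: 792 × 1/4 = 198
  palomino: 792 × 2/4 = 396
  cremello: 792 × 1/4 = 198
χ² = Σ (O − E)² / E
  chestnut: (197 − 198)² / 198 = 0.0051
  palomino: (402 − 396)² / 396 = 0.0909
  cremello: (193 − 198)² / 198 = 0.1263
χ² = 0.0051 + 0.0909 + 0.1263 = 0.2223 ≈ 0.222
Degrees of freedom = 3 − 1 = 2; critical value at α = 0.05 is 5.991.
Since 0.222 < 5.991, we fail to reject the null hypothesis — the data are consistent with the 1:2:1 ratio.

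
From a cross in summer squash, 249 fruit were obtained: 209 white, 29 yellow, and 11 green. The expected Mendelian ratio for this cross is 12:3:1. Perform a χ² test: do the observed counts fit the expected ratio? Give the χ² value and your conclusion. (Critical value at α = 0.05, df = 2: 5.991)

10.689; not consistent

The 12:3:1 ratio has 16 parts, so with N = 249 the expected counts are:
  white: 249 × 12/16 = 186.75
  yellow: 249 × 3/16 = 46.6875
  green: 249 × 1/16 = 15.5625
χ² = Σ (O − E)² / E
  white: (209 − 186.75)² / 186.75 = 2.6509
  yellow: (29 − 46.6875)² / 46.6875 = 6.7009
  green: (11 − 15.5625)² / 15.5625 = 1.3376
χ² = 2.6509 + 6.7009 + 1.3376 = 10.6894 ≈ 10.689
Degrees of freedom = 3 − 1 = 2; critical value at α = 0.05 is 5.991.
Since 10.689 > 5.991, we reject the null hypothesis — the data do not fit the 12:3:1 ratio.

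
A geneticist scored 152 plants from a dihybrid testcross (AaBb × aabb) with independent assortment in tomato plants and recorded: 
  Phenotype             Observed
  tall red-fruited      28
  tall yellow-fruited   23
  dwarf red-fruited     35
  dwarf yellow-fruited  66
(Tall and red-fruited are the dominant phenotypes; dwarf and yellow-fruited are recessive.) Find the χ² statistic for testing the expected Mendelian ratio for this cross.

A dihybrid testcross with independent assortment gives a 1:1:1:1 ratio.
Total ratio parts = 4. Expected numbers out of 152:
  tall red-fruited: 152 × 1/4 = 38
  tall yellow-fruited: 152 × 1/4 = 38
  dwarf red-fruited: 152 × 1/4 = 38
  dwarf yellow-fruited: 152 × 1/4 = 38
χ² = Σ (O − E)² / E
  tall red-fruited: (28 − 38)² / 38 = 2.6316
  tall yellow-fruited: (23 − 38)² / 38 = 5.9211
  dwarf red-fruited: (35 − 38)² / 38 = 0.2368
  dwarf yellow-fruited: (66 − 38)² / 38 = 20.6316
χ² = 2.6316 + 5.9211 + 0.2368 + 20.6316 = 29.4211 ≈ 29.421

29.421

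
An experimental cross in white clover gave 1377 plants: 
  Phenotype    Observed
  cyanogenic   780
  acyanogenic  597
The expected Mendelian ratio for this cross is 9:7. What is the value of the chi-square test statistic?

0.087

Total ratio parts = 16. Expected numbers out of 1377:
  cyanogenic: 1377 × 9/16 = 774.5625
  acyanogenic: 1377 × 7/16 = 602.4375
χ² = Σ (O − E)² / E
  cyanogenic: (780 − 774.5625)² / 774.5625 = 0.0382
  acyanogenic: (597 − 602.4375)² / 602.4375 = 0.0491
χ² = 0.0382 + 0.0491 = 0.0873 ≈ 0.087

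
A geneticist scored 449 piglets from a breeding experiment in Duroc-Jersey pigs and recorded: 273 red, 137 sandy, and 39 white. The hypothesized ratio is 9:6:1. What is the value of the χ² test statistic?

11.763

Expected counts for N = 449 under a 9:6:1 ratio (total parts = 16):
  red: 449 × 9/16 = 252.5625
  sandy: 449 × 6/16 = 168.375
  white: 449 × 1/16 = 28.0625
χ² = Σ (O − E)² / E
  red: (273 − 252.5625)² / 252.5625 = 1.6538
  sandy: (137 − 168.375)² / 168.375 = 5.8464
  white: (39 − 28.0625)² / 28.0625 = 4.2629
χ² = 1.6538 + 5.8464 + 4.2629 = 11.7631 ≈ 11.763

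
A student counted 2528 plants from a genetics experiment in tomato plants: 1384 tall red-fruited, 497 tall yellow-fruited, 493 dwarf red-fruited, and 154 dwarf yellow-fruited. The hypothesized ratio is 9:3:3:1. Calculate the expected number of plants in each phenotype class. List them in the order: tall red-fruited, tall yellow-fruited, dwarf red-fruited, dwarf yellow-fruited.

1422, 474, 474, 158

The 9:3:3:1 ratio has 16 parts, so with N = 2528 the expected counts are:
  tall red-fruited: 2528 × 9/16 = 1422
  tall yellow-fruited: 2528 × 3/16 = 474
  dwarf red-fruited: 2528 × 3/16 = 474
  dwarf yellow-fruited: 2528 × 1/16 = 158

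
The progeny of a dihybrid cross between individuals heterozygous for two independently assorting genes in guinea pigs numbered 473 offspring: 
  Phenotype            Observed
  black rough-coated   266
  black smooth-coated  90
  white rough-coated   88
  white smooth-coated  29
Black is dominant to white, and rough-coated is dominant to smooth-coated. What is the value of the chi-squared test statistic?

A dihybrid F₂ with independent assortment and complete dominance at both loci gives a 9:3:3:1 phenotypic ratio.
Expected counts for N = 473 under a 9:3:3:1 ratio (total parts = 16):
  black rough-coated: 473 × 9/16 = 266.0625
  black smooth-coated: 473 × 3/16 = 88.6875
  white rough-coated: 473 × 3/16 = 88.6875
  white smooth-coated: 473 × 1/16 = 29.5625
χ² = Σ (O − E)² / E
  black rough-coated: (266 − 266.0625)² / 266.0625 = 0.0000
  black smooth-coated: (90 − 88.6875)² / 88.6875 = 0.0194
  white rough-coated: (88 − 88.6875)² / 88.6875 = 0.0053
  white smooth-coated: (29 − 29.5625)² / 29.5625 = 0.0107
χ² = 0.0000 + 0.0194 + 0.0053 + 0.0107 = 0.0354 ≈ 0.035

0.035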